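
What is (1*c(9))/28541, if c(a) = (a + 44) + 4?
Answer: 57/28541 ≈ 0.0019971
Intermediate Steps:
c(a) = 48 + a (c(a) = (44 + a) + 4 = 48 + a)
(1*c(9))/28541 = (1*(48 + 9))/28541 = (1*57)*(1/28541) = 57*(1/28541) = 57/28541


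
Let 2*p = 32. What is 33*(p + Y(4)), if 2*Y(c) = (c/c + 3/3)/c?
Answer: 2145/4 ≈ 536.25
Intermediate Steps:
p = 16 (p = (1/2)*32 = 16)
Y(c) = 1/c (Y(c) = ((c/c + 3/3)/c)/2 = ((1 + 3*(1/3))/c)/2 = ((1 + 1)/c)/2 = (2/c)/2 = 1/c)
33*(p + Y(4)) = 33*(16 + 1/4) = 33*(65/4) = 2145/4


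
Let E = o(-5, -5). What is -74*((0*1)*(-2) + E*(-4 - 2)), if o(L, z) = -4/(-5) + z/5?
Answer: -444/5 ≈ -88.800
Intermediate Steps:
o(L, z) = 4/5 + z/5 (o(L, z) = -4*(-1/5) + z*(1/5) = 4/5 + z/5)
E = -1/5 (E = 4/5 + (1/5)*(-5) = 4/5 - 1 = -1/5 ≈ -0.20000)
-74*((0*1)*(-2) + E*(-4 - 2)) = -74*((0*1)*(-2) - (-4 - 2)/5) = -74*(0*(-2) - 1/5*(-6)) = -74*(0 + 6/5) = -74*6/5 = -444/5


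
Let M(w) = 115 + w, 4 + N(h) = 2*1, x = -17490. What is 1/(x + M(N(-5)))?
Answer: -1/17377 ≈ -5.7547e-5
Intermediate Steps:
N(h) = -2 (N(h) = -4 + 2*1 = -4 + 2 = -2)
1/(x + M(N(-5))) = 1/(-17490 + (115 - 2)) = 1/(-17490 + 113) = 1/(-17377) = -1/17377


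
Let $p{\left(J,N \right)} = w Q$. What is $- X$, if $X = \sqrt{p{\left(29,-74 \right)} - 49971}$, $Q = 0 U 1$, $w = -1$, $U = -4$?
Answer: $- i \sqrt{49971} \approx - 223.54 i$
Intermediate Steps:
$Q = 0$ ($Q = 0 \left(-4\right) 1 = 0 \cdot 1 = 0$)
$p{\left(J,N \right)} = 0$ ($p{\left(J,N \right)} = \left(-1\right) 0 = 0$)
$X = i \sqrt{49971}$ ($X = \sqrt{0 - 49971} = \sqrt{-49971} = i \sqrt{49971} \approx 223.54 i$)
$- X = - i \sqrt{49971}$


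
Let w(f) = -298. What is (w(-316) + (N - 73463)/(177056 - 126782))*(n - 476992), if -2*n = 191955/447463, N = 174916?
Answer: 907421605390504979/6427358532 ≈ 1.4118e+8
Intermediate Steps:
n = -191955/894926 (n = -191955/(2*447463) = -½*191955/447463 = -191955/894926 ≈ -0.21449)
(w(-316) + (N - 73463)/(177056 - 126782))*(n - 476992) = (-298 + (174916 - 73463)/(177056 - 126782))*(-191955/894926 - 476992) = (-298 + 101453/50274)*(-426872734547/894926) = -14880199/50274*(-426872734547/894926) = 907421605390504979/6427358532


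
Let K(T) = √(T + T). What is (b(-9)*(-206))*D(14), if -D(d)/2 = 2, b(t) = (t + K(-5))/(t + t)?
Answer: 412 - 412*I*√10/9 ≈ 412.0 - 144.76*I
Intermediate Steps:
K(T) = √2*√T (K(T) = √(2*T) = √2*√T)
b(t) = (t + I*√10)/(2*t) (b(t) = (t + √2*√(-5))/(t + t) = (t + √2*(I*√5))/((2*t)) = (t + I*√10)*(1/(2*t)) = (t + I*√10)/(2*t))
D(d) = -4 (D(d) = -2*2 = -4)
(b(-9)*(-206))*D(14) = (((½)*(-9 + I*√10)/(-9))*(-206))*(-4) = (((½)*(-⅑)*(-9 + I*√10))*(-206))*(-4) = ((½ - I*√10/18)*(-206))*(-4) = (-103 + 103*I*√10/9)*(-4) = 412 - 412*I*√10/9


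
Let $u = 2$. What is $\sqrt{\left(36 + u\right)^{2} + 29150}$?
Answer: $\sqrt{30594} \approx 174.91$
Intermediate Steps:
$\sqrt{\left(36 + u\right)^{2} + 29150} = \sqrt{\left(36 + 2\right)^{2} + 29150} = \sqrt{38^{2} + 29150} = \sqrt{1444 + 29150} = \sqrt{30594}$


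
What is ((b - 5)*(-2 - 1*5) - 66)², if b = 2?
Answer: 2025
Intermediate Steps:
((b - 5)*(-2 - 1*5) - 66)² = ((2 - 5)*(-2 - 1*5) - 66)² = (-3*(-2 - 5) - 66)² = (-3*(-7) - 66)² = (21 - 66)² = (-45)² = 2025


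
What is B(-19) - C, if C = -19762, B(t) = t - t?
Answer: 19762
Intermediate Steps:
B(t) = 0
B(-19) - C = 0 - 1*(-19762) = 0 + 19762 = 19762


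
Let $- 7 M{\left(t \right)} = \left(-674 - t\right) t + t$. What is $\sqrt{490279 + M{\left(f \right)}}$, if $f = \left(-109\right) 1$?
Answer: $\frac{\sqrt{23593339}}{7} \approx 693.9$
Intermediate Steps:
$f = -109$
$M{\left(t \right)} = - \frac{t}{7} - \frac{t \left(-674 - t\right)}{7}$ ($M{\left(t \right)} = - \frac{\left(-674 - t\right) t + t}{7} = - \frac{t \left(-674 - t\right) + t}{7} = - \frac{t + t \left(-674 - t\right)}{7} = - \frac{t}{7} - \frac{t \left(-674 - t\right)}{7}$)
$\sqrt{490279 + M{\left(f \right)}} = \sqrt{490279 + \frac{1}{7} \left(-109\right) \left(673 - 109\right)} = \sqrt{490279 + \frac{1}{7} \left(-109\right) 564} = \sqrt{490279 - \frac{61476}{7}} = \sqrt{\frac{3370477}{7}} = \frac{\sqrt{23593339}}{7}$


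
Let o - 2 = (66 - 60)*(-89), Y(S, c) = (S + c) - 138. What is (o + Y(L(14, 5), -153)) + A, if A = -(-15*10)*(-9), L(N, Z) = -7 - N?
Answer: -2194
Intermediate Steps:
Y(S, c) = -138 + S + c
o = -532 (o = 2 + (66 - 60)*(-89) = 2 + 6*(-89) = 2 - 534 = -532)
A = -1350 (A = -(-150)*(-9) = -1*1350 = -1350)
(o + Y(L(14, 5), -153)) + A = (-532 + (-138 + (-7 - 1*14) - 153)) - 1350 = (-532 + (-138 + (-7 - 14) - 153)) - 1350 = (-532 + (-138 - 21 - 153)) - 1350 = (-532 - 312) - 1350 = -844 - 1350 = -2194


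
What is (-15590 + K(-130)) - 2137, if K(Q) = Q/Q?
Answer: -17726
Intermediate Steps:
K(Q) = 1
(-15590 + K(-130)) - 2137 = (-15590 + 1) - 2137 = -15589 - 2137 = -17726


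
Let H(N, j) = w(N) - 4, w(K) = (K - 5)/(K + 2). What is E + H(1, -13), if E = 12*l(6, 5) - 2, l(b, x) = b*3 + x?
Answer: 806/3 ≈ 268.67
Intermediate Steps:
w(K) = (-5 + K)/(2 + K)
l(b, x) = x + 3*b (l(b, x) = 3*b + x = x + 3*b)
H(N, j) = -4 + (-5 + N)/(2 + N) (H(N, j) = (-5 + N)/(2 + N) - 4 = -4 + (-5 + N)/(2 + N))
E = 274 (E = 12*(5 + 3*6) - 2 = 12*(5 + 18) - 2 = 12*23 - 2 = 276 - 2 = 274)
E + H(1, -13) = 274 + (-13 - 3*1)/(2 + 1) = 274 + (-13 - 3)/3 = 274 + (⅓)*(-16) = 274 - 16/3 = 806/3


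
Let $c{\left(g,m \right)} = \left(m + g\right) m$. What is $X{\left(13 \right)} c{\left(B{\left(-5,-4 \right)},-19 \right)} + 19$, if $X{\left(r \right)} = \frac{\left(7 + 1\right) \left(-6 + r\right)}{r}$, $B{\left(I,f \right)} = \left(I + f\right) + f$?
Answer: $\frac{34295}{13} \approx 2638.1$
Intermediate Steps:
$B{\left(I,f \right)} = I + 2 f$
$c{\left(g,m \right)} = m \left(g + m\right)$ ($c{\left(g,m \right)} = \left(g + m\right) m = m \left(g + m\right)$)
$X{\left(r \right)} = \frac{-48 + 8 r}{r}$ ($X{\left(r \right)} = \frac{8 \left(-6 + r\right)}{r} = \frac{-48 + 8 r}{r}$)
$X{\left(13 \right)} c{\left(B{\left(-5,-4 \right)},-19 \right)} + 19 = \left(8 - \frac{48}{13}\right) \left(- 19 \left(\left(-5 + 2 \left(-4\right)\right) - 19\right)\right) + 19 = \left(8 - \frac{48}{13}\right) \left(- 19 \left(\left(-5 - 8\right) - 19\right)\right) + 19 = \left(8 - \frac{48}{13}\right) \left(- 19 \left(-13 - 19\right)\right) + 19 = \frac{56 \left(\left(-19\right) \left(-32\right)\right)}{13} + 19 = \frac{56}{13} \cdot 608 + 19 = \frac{34048}{13} + 19 = \frac{34295}{13}$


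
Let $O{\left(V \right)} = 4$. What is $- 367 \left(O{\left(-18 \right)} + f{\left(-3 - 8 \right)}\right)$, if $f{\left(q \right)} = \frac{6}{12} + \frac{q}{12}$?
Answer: $- \frac{15781}{12} \approx -1315.1$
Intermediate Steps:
$f{\left(q \right)} = \frac{1}{2} + \frac{q}{12}$ ($f{\left(q \right)} = 6 \cdot \frac{1}{12} + q \frac{1}{12} = \frac{1}{2} + \frac{q}{12}$)
$- 367 \left(O{\left(-18 \right)} + f{\left(-3 - 8 \right)}\right) = - 367 \left(4 + \left(\frac{1}{2} + \frac{-3 - 8}{12}\right)\right) = - 367 \left(4 + \left(\frac{1}{2} + \frac{1}{12} \left(-11\right)\right)\right) = - 367 \left(4 + \left(\frac{1}{2} - \frac{11}{12}\right)\right) = - 367 \left(4 - \frac{5}{12}\right) = \left(-367\right) \frac{43}{12} = - \frac{15781}{12}$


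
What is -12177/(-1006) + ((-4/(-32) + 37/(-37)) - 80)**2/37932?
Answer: 14991295175/1221106944 ≈ 12.277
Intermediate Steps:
-12177/(-1006) + ((-4/(-32) + 37/(-37)) - 80)**2/37932 = -12177*(-1/1006) + ((-4*(-1/32) + 37*(-1/37)) - 80)**2*(1/37932) = 12177/1006 + ((1/8 - 1) - 80)**2*(1/37932) = 12177/1006 + (-7/8 - 80)**2*(1/37932) = 12177/1006 + (-647/8)**2*(1/37932) = 12177/1006 + (418609/64)*(1/37932) = 12177/1006 + 418609/2427648 = 14991295175/1221106944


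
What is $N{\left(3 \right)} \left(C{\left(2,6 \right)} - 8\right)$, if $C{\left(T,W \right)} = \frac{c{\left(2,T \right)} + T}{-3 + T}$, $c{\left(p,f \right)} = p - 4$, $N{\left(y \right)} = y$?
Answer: $-24$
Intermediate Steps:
$c{\left(p,f \right)} = -4 + p$
$C{\left(T,W \right)} = \frac{-2 + T}{-3 + T}$ ($C{\left(T,W \right)} = \frac{\left(-4 + 2\right) + T}{-3 + T} = \frac{-2 + T}{-3 + T}$)
$N{\left(3 \right)} \left(C{\left(2,6 \right)} - 8\right) = 3 \left(\frac{-2 + 2}{-3 + 2} - 8\right) = 3 \left(\frac{1}{-1} \cdot 0 - 8\right) = 3 \left(\left(-1\right) 0 - 8\right) = 3 \left(0 - 8\right) = 3 \left(-8\right) = -24$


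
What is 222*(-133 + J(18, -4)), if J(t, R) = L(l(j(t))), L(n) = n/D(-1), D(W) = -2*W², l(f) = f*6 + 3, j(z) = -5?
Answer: -26529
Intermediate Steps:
l(f) = 3 + 6*f (l(f) = 6*f + 3 = 3 + 6*f)
L(n) = -n/2 (L(n) = n/((-2*(-1)²)) = n/((-2*1)) = n/(-2) = n*(-½) = -n/2)
J(t, R) = 27/2 (J(t, R) = -(3 + 6*(-5))/2 = -(3 - 30)/2 = -½*(-27) = 27/2)
222*(-133 + J(18, -4)) = 222*(-133 + 27/2) = 222*(-239/2) = -26529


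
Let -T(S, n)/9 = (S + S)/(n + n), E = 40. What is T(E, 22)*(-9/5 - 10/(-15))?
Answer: 204/11 ≈ 18.545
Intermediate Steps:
T(S, n) = -9*S/n (T(S, n) = -9*(S + S)/(n + n) = -9*2*S/(2*n) = -9*2*S*1/(2*n) = -9*S/n)
T(E, 22)*(-9/5 - 10/(-15)) = (-9*40/22)*(-9/5 - 10/(-15)) = (-9*40*1/22)*(-9*1/5 - 10*(-1/15)) = -180*(-9/5 + 2/3)/11 = -180/11*(-17/15) = 204/11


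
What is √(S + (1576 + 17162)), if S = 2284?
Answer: √21022 ≈ 144.99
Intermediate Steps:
√(S + (1576 + 17162)) = √(2284 + (1576 + 17162)) = √(2284 + 18738) = √21022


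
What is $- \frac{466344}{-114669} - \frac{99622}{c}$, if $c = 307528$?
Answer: $\frac{2444264491}{653035708} \approx 3.7429$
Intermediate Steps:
$- \frac{466344}{-114669} - \frac{99622}{c} = - \frac{466344}{-114669} - \frac{99622}{307528} = \left(-466344\right) \left(- \frac{1}{114669}\right) - \frac{49811}{153764} = \frac{17272}{4247} - \frac{49811}{153764} = \frac{2444264491}{653035708}$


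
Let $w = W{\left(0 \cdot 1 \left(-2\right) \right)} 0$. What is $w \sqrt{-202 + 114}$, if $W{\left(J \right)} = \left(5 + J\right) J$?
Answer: $0$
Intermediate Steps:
$W{\left(J \right)} = J \left(5 + J\right)$
$w = 0$ ($w = 0 \cdot 1 \left(-2\right) \left(5 + 0 \cdot 1 \left(-2\right)\right) 0 = 0 \left(-2\right) \left(5 + 0 \left(-2\right)\right) 0 = 0 \left(5 + 0\right) 0 = 0 \cdot 5 \cdot 0 = 0 \cdot 0 = 0$)
$w \sqrt{-202 + 114} = 0 \sqrt{-202 + 114} = 0 \sqrt{-88} = 0 \cdot 2 i \sqrt{22} = 0$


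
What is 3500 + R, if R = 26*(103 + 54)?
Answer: 7582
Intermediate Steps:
R = 4082 (R = 26*157 = 4082)
3500 + R = 3500 + 4082 = 7582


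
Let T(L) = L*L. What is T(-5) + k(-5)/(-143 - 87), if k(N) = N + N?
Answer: 576/23 ≈ 25.043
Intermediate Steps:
T(L) = L²
k(N) = 2*N
T(-5) + k(-5)/(-143 - 87) = (-5)² + (2*(-5))/(-143 - 87) = 25 - 10/(-230) = 25 - 1/230*(-10) = 25 + 1/23 = 576/23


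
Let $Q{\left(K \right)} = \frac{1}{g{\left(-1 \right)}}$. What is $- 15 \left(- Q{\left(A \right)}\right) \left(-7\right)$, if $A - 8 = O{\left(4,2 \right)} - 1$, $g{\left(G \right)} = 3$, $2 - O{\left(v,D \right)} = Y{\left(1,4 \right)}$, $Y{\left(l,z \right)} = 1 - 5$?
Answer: $-35$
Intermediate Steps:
$Y{\left(l,z \right)} = -4$
$O{\left(v,D \right)} = 6$ ($O{\left(v,D \right)} = 2 - -4 = 2 + 4 = 6$)
$A = 13$ ($A = 8 + \left(6 - 1\right) = 8 + 5 = 13$)
$Q{\left(K \right)} = \frac{1}{3}$
$- 15 \left(- Q{\left(A \right)}\right) \left(-7\right) = - 15 \left(\left(-1\right) \frac{1}{3}\right) \left(-7\right) = \left(-15\right) \left(- \frac{1}{3}\right) \left(-7\right) = 5 \left(-7\right) = -35$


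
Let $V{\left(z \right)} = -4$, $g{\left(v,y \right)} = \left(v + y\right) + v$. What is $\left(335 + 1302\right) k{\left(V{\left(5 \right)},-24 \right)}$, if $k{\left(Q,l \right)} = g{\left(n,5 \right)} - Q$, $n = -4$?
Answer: $1637$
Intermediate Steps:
$g{\left(v,y \right)} = y + 2 v$
$k{\left(Q,l \right)} = -3 - Q$ ($k{\left(Q,l \right)} = \left(5 + 2 \left(-4\right)\right) - Q = \left(5 - 8\right) - Q = -3 - Q$)
$\left(335 + 1302\right) k{\left(V{\left(5 \right)},-24 \right)} = \left(335 + 1302\right) \left(-3 - -4\right) = 1637 \left(-3 + 4\right) = 1637 \cdot 1 = 1637$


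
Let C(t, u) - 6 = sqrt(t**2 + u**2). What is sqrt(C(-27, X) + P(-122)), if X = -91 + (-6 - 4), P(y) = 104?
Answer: sqrt(110 + sqrt(10930)) ≈ 14.647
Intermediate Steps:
X = -101 (X = -91 - 10 = -101)
C(t, u) = 6 + sqrt(t**2 + u**2)
sqrt(C(-27, X) + P(-122)) = sqrt((6 + sqrt((-27)**2 + (-101)**2)) + 104) = sqrt((6 + sqrt(729 + 10201)) + 104) = sqrt((6 + sqrt(10930)) + 104) = sqrt(110 + sqrt(10930))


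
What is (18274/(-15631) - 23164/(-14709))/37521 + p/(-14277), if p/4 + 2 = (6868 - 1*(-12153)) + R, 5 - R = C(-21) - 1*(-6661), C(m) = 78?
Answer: -141304778497204958/41054429400288381 ≈ -3.4419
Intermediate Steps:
R = -6734 (R = 5 - (78 - 1*(-6661)) = 5 - (78 + 6661) = 5 - 1*6739 = 5 - 6739 = -6734)
p = 49140 (p = -8 + 4*((6868 - 1*(-12153)) - 6734) = -8 + 4*((6868 + 12153) - 6734) = -8 + 4*(19021 - 6734) = -8 + 4*12287 = -8 + 49148 = 49140)
(18274/(-15631) - 23164/(-14709))/37521 + p/(-14277) = (18274/(-15631) - 23164/(-14709))/37521 + 49140/(-14277) = (18274*(-1/15631) - 23164*(-1/14709))*(1/37521) + 49140*(-1/14277) = (-18274/15631 + 23164/14709)*(1/37521) - 16380/4759 = (93284218/229916379)*(1/37521) - 16380/4759 = 93284218/8626692456459 - 16380/4759 = -141304778497204958/41054429400288381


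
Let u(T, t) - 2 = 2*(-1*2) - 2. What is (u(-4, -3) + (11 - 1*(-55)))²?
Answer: 3844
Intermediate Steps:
u(T, t) = -4 (u(T, t) = 2 + (2*(-1*2) - 2) = 2 + (2*(-2) - 2) = 2 + (-4 - 2) = 2 - 6 = -4)
(u(-4, -3) + (11 - 1*(-55)))² = (-4 + (11 - 1*(-55)))² = (-4 + (11 + 55))² = (-4 + 66)² = 62² = 3844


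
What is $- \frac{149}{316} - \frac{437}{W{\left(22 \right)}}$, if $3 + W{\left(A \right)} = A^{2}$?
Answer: $- \frac{209761}{151996} \approx -1.38$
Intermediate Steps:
$W{\left(A \right)} = -3 + A^{2}$
$- \frac{149}{316} - \frac{437}{W{\left(22 \right)}} = - \frac{149}{316} - \frac{437}{-3 + 22^{2}} = \left(-149\right) \frac{1}{316} - \frac{437}{-3 + 484} = - \frac{149}{316} - \frac{437}{481} = - \frac{209761}{151996}$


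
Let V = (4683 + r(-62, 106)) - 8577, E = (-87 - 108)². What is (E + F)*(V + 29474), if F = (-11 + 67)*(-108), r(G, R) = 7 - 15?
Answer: 817715844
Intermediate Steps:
r(G, R) = -8
E = 38025 (E = (-195)² = 38025)
F = -6048 (F = 56*(-108) = -6048)
V = -3902 (V = (4683 - 8) - 8577 = 4675 - 8577 = -3902)
(E + F)*(V + 29474) = (38025 - 6048)*(-3902 + 29474) = 31977*25572 = 817715844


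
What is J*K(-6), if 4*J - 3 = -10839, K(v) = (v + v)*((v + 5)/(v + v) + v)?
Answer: -192339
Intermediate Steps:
K(v) = 2*v*(v + (5 + v)/(2*v)) (K(v) = (2*v)*((5 + v)/((2*v)) + v) = (2*v)*((5 + v)*(1/(2*v)) + v) = (2*v)*((5 + v)/(2*v) + v) = (2*v)*(v + (5 + v)/(2*v)) = 2*v*(v + (5 + v)/(2*v)))
J = -2709 (J = ¾ + (¼)*(-10839) = ¾ - 10839/4 = -2709)
J*K(-6) = -2709*(5 - 6 + 2*(-6)²) = -2709*(5 - 6 + 2*36) = -2709*(5 - 6 + 72) = -2709*71 = -192339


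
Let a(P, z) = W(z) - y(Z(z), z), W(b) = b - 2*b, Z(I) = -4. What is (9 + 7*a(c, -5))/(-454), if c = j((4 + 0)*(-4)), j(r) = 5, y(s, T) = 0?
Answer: -22/227 ≈ -0.096916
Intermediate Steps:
W(b) = -b
c = 5
a(P, z) = -z (a(P, z) = -z - 1*0 = -z + 0 = -z)
(9 + 7*a(c, -5))/(-454) = (9 + 7*(-1*(-5)))/(-454) = (9 + 7*5)*(-1/454) = (9 + 35)*(-1/454) = 44*(-1/454) = -22/227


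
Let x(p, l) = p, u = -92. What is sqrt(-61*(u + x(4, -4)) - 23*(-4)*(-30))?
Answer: 4*sqrt(163) ≈ 51.069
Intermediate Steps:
sqrt(-61*(u + x(4, -4)) - 23*(-4)*(-30)) = sqrt(-61*(-92 + 4) - 23*(-4)*(-30)) = sqrt(-61*(-88) + 92*(-30)) = sqrt(5368 - 2760) = sqrt(2608) = 4*sqrt(163)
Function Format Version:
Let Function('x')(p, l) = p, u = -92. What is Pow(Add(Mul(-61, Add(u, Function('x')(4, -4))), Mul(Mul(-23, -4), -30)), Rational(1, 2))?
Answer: Mul(4, Pow(163, Rational(1, 2))) ≈ 51.069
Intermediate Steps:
Pow(Add(Mul(-61, Add(u, Function('x')(4, -4))), Mul(Mul(-23, -4), -30)), Rational(1, 2)) = Pow(Add(Mul(-61, Add(-92, 4)), Mul(Mul(-23, -4), -30)), Rational(1, 2)) = Pow(Add(Mul(-61, -88), Mul(92, -30)), Rational(1, 2)) = Pow(Add(5368, -2760), Rational(1, 2)) = Pow(2608, Rational(1, 2)) = Mul(4, Pow(163, Rational(1, 2)))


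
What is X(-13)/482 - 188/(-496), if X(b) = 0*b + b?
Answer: 10521/29884 ≈ 0.35206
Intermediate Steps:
X(b) = b (X(b) = 0 + b = b)
X(-13)/482 - 188/(-496) = -13/482 - 188/(-496) = -13*1/482 - 188*(-1/496) = -13/482 + 47/124 = 10521/29884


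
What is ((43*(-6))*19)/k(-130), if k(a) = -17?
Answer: 4902/17 ≈ 288.35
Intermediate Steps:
((43*(-6))*19)/k(-130) = ((43*(-6))*19)/(-17) = -258*19*(-1/17) = -4902*(-1/17) = 4902/17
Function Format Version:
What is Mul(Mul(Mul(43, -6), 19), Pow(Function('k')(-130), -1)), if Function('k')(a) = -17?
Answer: Rational(4902, 17) ≈ 288.35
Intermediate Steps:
Mul(Mul(Mul(43, -6), 19), Pow(Function('k')(-130), -1)) = Mul(Mul(Mul(43, -6), 19), Pow(-17, -1)) = Mul(Mul(-258, 19), Rational(-1, 17)) = Mul(-4902, Rational(-1, 17)) = Rational(4902, 17)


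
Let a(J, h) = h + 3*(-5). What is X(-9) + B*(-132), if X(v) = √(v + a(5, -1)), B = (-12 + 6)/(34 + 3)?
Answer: 792/37 + 5*I ≈ 21.405 + 5.0*I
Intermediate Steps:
a(J, h) = -15 + h (a(J, h) = h - 15 = -15 + h)
B = -6/37 ≈ -0.16216
X(v) = √(-16 + v) (X(v) = √(v + (-15 - 1)) = √(v - 16) = √(-16 + v))
X(-9) + B*(-132) = √(-16 - 9) - 6/37*(-132) = √(-25) + 792/37 = 5*I + 792/37 = 792/37 + 5*I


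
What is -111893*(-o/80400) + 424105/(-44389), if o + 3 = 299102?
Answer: 1485536311700323/3568875600 ≈ 4.1625e+5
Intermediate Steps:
o = 299099 (o = -3 + 299102 = 299099)
-111893*(-o/80400) + 424105/(-44389) = -111893/(-402*200/299099) + 424105/(-44389) = -111893/((-80400*1/299099)) + 424105*(-1/44389) = -111893/(-80400/299099) - 424105/44389 = -111893*(-299099/80400) - 424105/44389 = 33467084407/80400 - 424105/44389 = 1485536311700323/3568875600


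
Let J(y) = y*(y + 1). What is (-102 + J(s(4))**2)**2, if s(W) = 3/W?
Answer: 659000241/65536 ≈ 10056.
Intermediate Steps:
J(y) = y*(1 + y)
(-102 + J(s(4))**2)**2 = (-102 + ((3/4)*(1 + 3/4))**2)**2 = (-102 + ((3*(1/4))*(1 + 3*(1/4)))**2)**2 = (-102 + (3*(1 + 3/4)/4)**2)**2 = (-102 + ((3/4)*(7/4))**2)**2 = (-102 + (21/16)**2)**2 = (-102 + 441/256)**2 = (-25671/256)**2 = 659000241/65536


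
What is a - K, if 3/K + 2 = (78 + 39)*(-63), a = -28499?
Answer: -210123124/7373 ≈ -28499.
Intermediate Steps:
K = -3/7373 (K = 3/(-2 + (78 + 39)*(-63)) = 3/(-2 + 117*(-63)) = 3/(-2 - 7371) = 3/(-7373) = 3*(-1/7373) = -3/7373 ≈ -0.00040689)
a - K = -28499 - 1*(-3/7373) = -28499 + 3/7373 = -210123124/7373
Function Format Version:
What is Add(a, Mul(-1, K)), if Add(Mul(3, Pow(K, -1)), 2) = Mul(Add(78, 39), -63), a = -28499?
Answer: Rational(-210123124, 7373) ≈ -28499.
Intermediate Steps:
K = Rational(-3, 7373) (K = Mul(3, Pow(Add(-2, Mul(Add(78, 39), -63)), -1)) = Mul(3, Pow(Add(-2, Mul(117, -63)), -1)) = Mul(3, Pow(Add(-2, -7371), -1)) = Mul(3, Pow(-7373, -1)) = Mul(3, Rational(-1, 7373)) = Rational(-3, 7373) ≈ -0.00040689)
Add(a, Mul(-1, K)) = Add(-28499, Mul(-1, Rational(-3, 7373))) = Add(-28499, Rational(3, 7373)) = Rational(-210123124, 7373)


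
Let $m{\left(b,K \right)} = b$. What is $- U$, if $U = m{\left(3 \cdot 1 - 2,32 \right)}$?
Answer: $-1$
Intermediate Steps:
$U = 1$ ($U = 3 \cdot 1 - 2 = 3 - 2 = 1$)
$- U = \left(-1\right) 1 = -1$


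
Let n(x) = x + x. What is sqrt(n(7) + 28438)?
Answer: 2*sqrt(7113) ≈ 168.68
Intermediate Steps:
n(x) = 2*x
sqrt(n(7) + 28438) = sqrt(2*7 + 28438) = sqrt(14 + 28438) = sqrt(28452) = 2*sqrt(7113)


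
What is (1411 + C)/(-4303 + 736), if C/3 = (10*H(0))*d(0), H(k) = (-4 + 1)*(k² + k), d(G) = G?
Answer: -1411/3567 ≈ -0.39557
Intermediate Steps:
H(k) = -3*k - 3*k² (H(k) = -3*(k + k²) = -3*k - 3*k²)
C = 0 (C = 3*((10*(-3*0*(1 + 0)))*0) = 3*((10*(-3*0*1))*0) = 3*((10*0)*0) = 3*(0*0) = 3*0 = 0)
(1411 + C)/(-4303 + 736) = (1411 + 0)/(-4303 + 736) = 1411/(-3567) = 1411*(-1/3567) = -1411/3567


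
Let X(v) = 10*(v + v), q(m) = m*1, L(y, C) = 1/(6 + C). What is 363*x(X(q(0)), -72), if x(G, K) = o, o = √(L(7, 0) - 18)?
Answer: 121*I*√642/2 ≈ 1532.9*I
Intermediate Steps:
q(m) = m
o = I*√642/6 (o = √(1/(6 + 0) - 18) = √(1/6 - 18) = √(⅙ - 18) = √(-107/6) = I*√642/6 ≈ 4.223*I)
X(v) = 20*v (X(v) = 10*(2*v) = 20*v)
x(G, K) = I*√642/6
363*x(X(q(0)), -72) = 363*(I*√642/6) = 121*I*√642/2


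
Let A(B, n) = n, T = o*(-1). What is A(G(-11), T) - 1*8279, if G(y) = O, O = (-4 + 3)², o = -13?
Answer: -8266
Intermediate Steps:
T = 13 (T = -13*(-1) = 13)
O = 1 (O = (-1)² = 1)
G(y) = 1
A(G(-11), T) - 1*8279 = 13 - 1*8279 = 13 - 8279 = -8266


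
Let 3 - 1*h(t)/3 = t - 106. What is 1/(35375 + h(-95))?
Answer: 1/35987 ≈ 2.7788e-5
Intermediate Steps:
h(t) = 327 - 3*t (h(t) = 9 - 3*(t - 106) = 9 - 3*(-106 + t) = 9 + (318 - 3*t) = 327 - 3*t)
1/(35375 + h(-95)) = 1/(35375 + (327 - 3*(-95))) = 1/(35375 + (327 + 285)) = 1/(35375 + 612) = 1/35987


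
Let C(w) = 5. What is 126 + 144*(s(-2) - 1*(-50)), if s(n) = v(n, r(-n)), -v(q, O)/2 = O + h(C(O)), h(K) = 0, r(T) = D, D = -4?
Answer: 8478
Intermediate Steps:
r(T) = -4
v(q, O) = -2*O (v(q, O) = -2*(O + 0) = -2*O)
s(n) = 8 (s(n) = -2*(-4) = 8)
126 + 144*(s(-2) - 1*(-50)) = 126 + 144*(8 - 1*(-50)) = 126 + 144*(8 + 50) = 126 + 144*58 = 126 + 8352 = 8478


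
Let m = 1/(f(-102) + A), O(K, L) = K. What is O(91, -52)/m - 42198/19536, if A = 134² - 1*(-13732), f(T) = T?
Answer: 9358798423/3256 ≈ 2.8743e+6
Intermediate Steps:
A = 31688 (A = 17956 + 13732 = 31688)
m = 1/31586 (m = 1/(-102 + 31688) = 1/31586 ≈ 3.1660e-5)
O(91, -52)/m - 42198/19536 = 91/(1/31586) - 42198/19536 = 91*31586 - 42198*1/19536 = 2874326 - 7033/3256 = 9358798423/3256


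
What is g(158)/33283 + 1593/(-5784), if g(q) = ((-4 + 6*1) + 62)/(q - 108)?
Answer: -441770129/1604240600 ≈ -0.27538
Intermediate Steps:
g(q) = 64/(-108 + q) (g(q) = ((-4 + 6) + 62)/(-108 + q) = (2 + 62)/(-108 + q) = 64/(-108 + q))
g(158)/33283 + 1593/(-5784) = (64/(-108 + 158))/33283 + 1593/(-5784) = (64/50)*(1/33283) + 1593*(-1/5784) = (64*(1/50))*(1/33283) - 531/1928 = (32/25)*(1/33283) - 531/1928 = 32/832075 - 531/1928 = -441770129/1604240600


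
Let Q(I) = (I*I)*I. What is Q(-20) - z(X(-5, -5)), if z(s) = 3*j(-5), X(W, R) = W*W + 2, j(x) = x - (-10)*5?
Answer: -8135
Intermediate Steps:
j(x) = 50 + x (j(x) = x - 2*(-25) = x + 50 = 50 + x)
X(W, R) = 2 + W² (X(W, R) = W² + 2 = 2 + W²)
Q(I) = I³ (Q(I) = I²*I = I³)
z(s) = 135 (z(s) = 3*(50 - 5) = 3*45 = 135)
Q(-20) - z(X(-5, -5)) = (-20)³ - 1*135 = -8000 - 135 = -8135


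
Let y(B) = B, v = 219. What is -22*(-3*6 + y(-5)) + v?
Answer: 725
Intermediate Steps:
-22*(-3*6 + y(-5)) + v = -22*(-3*6 - 5) + 219 = -22*(-18 - 5) + 219 = -22*(-23) + 219 = 506 + 219 = 725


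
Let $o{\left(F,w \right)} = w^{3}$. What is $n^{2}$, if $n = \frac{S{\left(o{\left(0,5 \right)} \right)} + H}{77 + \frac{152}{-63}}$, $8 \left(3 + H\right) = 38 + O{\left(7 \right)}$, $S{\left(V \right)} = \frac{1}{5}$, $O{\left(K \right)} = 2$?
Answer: $\frac{480249}{552015025} \approx 0.00086999$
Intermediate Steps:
$S{\left(V \right)} = \frac{1}{5}$
$H = 2$ ($H = -3 + \frac{38 + 2}{8} = -3 + \frac{1}{8} \cdot 40 = -3 + 5 = 2$)
$n = \frac{693}{23495}$ ($n = \frac{\frac{1}{5} + 2}{77 + \frac{152}{-63}} = \frac{11}{5 \left(77 + 152 \left(- \frac{1}{63}\right)\right)} = \frac{11}{5 \left(77 - \frac{152}{63}\right)} = \frac{11}{5 \cdot \frac{4699}{63}} = \frac{11}{5} \cdot \frac{63}{4699} = \frac{693}{23495} \approx 0.029496$)
$n^{2} = \left(\frac{693}{23495}\right)^{2} = \frac{480249}{552015025}$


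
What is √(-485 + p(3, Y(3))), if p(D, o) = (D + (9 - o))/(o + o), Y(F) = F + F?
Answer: I*√1938/2 ≈ 22.011*I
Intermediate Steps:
Y(F) = 2*F
p(D, o) = (9 + D - o)/(2*o) (p(D, o) = (9 + D - o)/((2*o)) = (9 + D - o)*(1/(2*o)) = (9 + D - o)/(2*o))
√(-485 + p(3, Y(3))) = √(-485 + (9 + 3 - 2*3)/(2*((2*3)))) = √(-485 + (½)*(9 + 3 - 1*6)/6) = √(-485 + (½)*(⅙)*(9 + 3 - 6)) = √(-485 + (½)*(⅙)*6) = √(-485 + ½) = √(-969/2) = I*√1938/2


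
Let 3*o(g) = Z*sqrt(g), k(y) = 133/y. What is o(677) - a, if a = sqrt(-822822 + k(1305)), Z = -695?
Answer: -695*sqrt(677)/3 - I*sqrt(155698473665)/435 ≈ -6027.8 - 907.1*I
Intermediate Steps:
a = I*sqrt(155698473665)/435 (a = sqrt(-822822 + 133/1305) = sqrt(-1073782577/1305) = I*sqrt(155698473665)/435 ≈ 907.1*I)
o(g) = -695*sqrt(g)/3 (o(g) = (-695*sqrt(g))/3 = -695*sqrt(g)/3)
o(677) - a = -695*sqrt(677)/3 - I*sqrt(155698473665)/435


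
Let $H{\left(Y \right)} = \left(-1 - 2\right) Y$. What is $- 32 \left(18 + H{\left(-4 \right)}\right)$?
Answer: $-960$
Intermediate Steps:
$H{\left(Y \right)} = - 3 Y$
$- 32 \left(18 + H{\left(-4 \right)}\right) = - 32 \left(18 - -12\right) = - 32 \left(18 + 12\right) = \left(-32\right) 30 = -960$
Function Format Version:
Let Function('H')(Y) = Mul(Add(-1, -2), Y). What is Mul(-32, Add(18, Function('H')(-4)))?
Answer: -960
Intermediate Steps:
Function('H')(Y) = Mul(-3, Y)
Mul(-32, Add(18, Function('H')(-4))) = Mul(-32, Add(18, Mul(-3, -4))) = Mul(-32, Add(18, 12)) = Mul(-32, 30) = -960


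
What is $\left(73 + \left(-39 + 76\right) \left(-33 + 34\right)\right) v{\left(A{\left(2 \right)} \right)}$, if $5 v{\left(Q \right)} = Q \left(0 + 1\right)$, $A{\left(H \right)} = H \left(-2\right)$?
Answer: $-88$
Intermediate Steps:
$A{\left(H \right)} = - 2 H$
$v{\left(Q \right)} = \frac{Q}{5}$ ($v{\left(Q \right)} = \frac{Q \left(0 + 1\right)}{5} = \frac{Q 1}{5} = \frac{Q}{5}$)
$\left(73 + \left(-39 + 76\right) \left(-33 + 34\right)\right) v{\left(A{\left(2 \right)} \right)} = \left(73 + \left(-39 + 76\right) \left(-33 + 34\right)\right) \frac{\left(-2\right) 2}{5} = \left(73 + 37 \cdot 1\right) \frac{1}{5} \left(-4\right) = \left(73 + 37\right) \left(- \frac{4}{5}\right) = 110 \left(- \frac{4}{5}\right) = -88$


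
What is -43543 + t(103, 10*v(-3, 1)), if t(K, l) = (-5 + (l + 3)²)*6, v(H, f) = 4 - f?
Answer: -37039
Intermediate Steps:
t(K, l) = -30 + 6*(3 + l)² (t(K, l) = (-5 + (3 + l)²)*6 = -30 + 6*(3 + l)²)
-43543 + t(103, 10*v(-3, 1)) = -43543 + (-30 + 6*(3 + 10*(4 - 1*1))²) = -43543 + (-30 + 6*(3 + 10*(4 - 1))²) = -43543 + (-30 + 6*(3 + 10*3)²) = -43543 + (-30 + 6*(3 + 30)²) = -43543 + (-30 + 6*33²) = -43543 + (-30 + 6*1089) = -43543 + (-30 + 6534) = -43543 + 6504 = -37039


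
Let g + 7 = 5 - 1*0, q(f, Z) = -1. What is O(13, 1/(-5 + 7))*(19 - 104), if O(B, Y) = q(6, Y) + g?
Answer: 255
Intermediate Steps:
g = -2 (g = -7 + (5 - 1*0) = -7 + (5 + 0) = -7 + 5 = -2)
O(B, Y) = -3 (O(B, Y) = -1 - 2 = -3)
O(13, 1/(-5 + 7))*(19 - 104) = -3*(19 - 104) = -3*(-85) = 255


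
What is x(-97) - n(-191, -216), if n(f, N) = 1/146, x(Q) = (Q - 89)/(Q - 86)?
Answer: 8991/8906 ≈ 1.0095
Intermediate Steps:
x(Q) = (-89 + Q)/(-86 + Q)
n(f, N) = 1/146
x(-97) - n(-191, -216) = (-89 - 97)/(-86 - 97) - 1*1/146 = -186/(-183) - 1/146 = -1/183*(-186) - 1/146 = 62/61 - 1/146 = 8991/8906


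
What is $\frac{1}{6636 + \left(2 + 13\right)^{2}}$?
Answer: $\frac{1}{6861} \approx 0.00014575$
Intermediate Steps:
$\frac{1}{6636 + \left(2 + 13\right)^{2}} = \frac{1}{6636 + 15^{2}} = \frac{1}{6636 + 225} = \frac{1}{6861}$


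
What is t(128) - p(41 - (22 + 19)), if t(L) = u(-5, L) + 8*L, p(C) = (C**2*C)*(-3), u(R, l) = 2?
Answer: 1026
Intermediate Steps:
p(C) = -3*C**3 (p(C) = C**3*(-3) = -3*C**3)
t(L) = 2 + 8*L
t(128) - p(41 - (22 + 19)) = (2 + 8*128) - (-3)*(41 - (22 + 19))**3 = (2 + 1024) - (-3)*(41 - 1*41)**3 = 1026 - (-3)*(41 - 41)**3 = 1026 - (-3)*0**3 = 1026 - (-3)*0 = 1026 - 1*0 = 1026 + 0 = 1026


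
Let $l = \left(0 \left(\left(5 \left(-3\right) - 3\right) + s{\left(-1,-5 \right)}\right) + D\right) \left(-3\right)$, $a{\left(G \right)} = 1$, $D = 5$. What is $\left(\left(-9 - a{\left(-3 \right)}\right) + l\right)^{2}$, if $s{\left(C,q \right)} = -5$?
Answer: $625$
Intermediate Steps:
$l = -15$ ($l = \left(0 \left(\left(5 \left(-3\right) - 3\right) - 5\right) + 5\right) \left(-3\right) = \left(0 \left(\left(-15 - 3\right) - 5\right) + 5\right) \left(-3\right) = \left(0 \left(-18 - 5\right) + 5\right) \left(-3\right) = \left(0 \left(-23\right) + 5\right) \left(-3\right) = \left(0 + 5\right) \left(-3\right) = 5 \left(-3\right) = -15$)
$\left(\left(-9 - a{\left(-3 \right)}\right) + l\right)^{2} = \left(\left(-9 - 1\right) - 15\right)^{2} = \left(-10 - 15\right)^{2} = \left(-25\right)^{2} = 625$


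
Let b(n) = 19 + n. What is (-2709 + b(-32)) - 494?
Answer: -3216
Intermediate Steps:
(-2709 + b(-32)) - 494 = (-2709 + (19 - 32)) - 494 = (-2709 - 13) - 494 = -2722 - 494 = -3216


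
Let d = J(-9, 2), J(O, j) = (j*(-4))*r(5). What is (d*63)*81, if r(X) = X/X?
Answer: -40824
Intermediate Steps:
r(X) = 1
J(O, j) = -4*j (J(O, j) = (j*(-4))*1 = -4*j*1 = -4*j)
d = -8 (d = -4*2 = -8)
(d*63)*81 = -8*63*81 = -504*81 = -40824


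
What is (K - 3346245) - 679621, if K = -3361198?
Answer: -7387064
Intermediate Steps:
(K - 3346245) - 679621 = (-3361198 - 3346245) - 679621 = -6707443 - 679621 = -7387064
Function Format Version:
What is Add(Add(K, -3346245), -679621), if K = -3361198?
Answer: -7387064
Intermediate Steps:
Add(Add(K, -3346245), -679621) = Add(Add(-3361198, -3346245), -679621) = Add(-6707443, -679621) = -7387064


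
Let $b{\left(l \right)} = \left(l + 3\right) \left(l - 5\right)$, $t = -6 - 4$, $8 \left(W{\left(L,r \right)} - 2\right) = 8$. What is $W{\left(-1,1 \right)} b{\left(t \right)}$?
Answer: $315$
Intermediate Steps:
$W{\left(L,r \right)} = 3$ ($W{\left(L,r \right)} = 2 + \frac{1}{8} \cdot 8 = 2 + 1 = 3$)
$t = -10$
$b{\left(l \right)} = \left(-5 + l\right) \left(3 + l\right)$ ($b{\left(l \right)} = \left(3 + l\right) \left(-5 + l\right) = \left(-5 + l\right) \left(3 + l\right)$)
$W{\left(-1,1 \right)} b{\left(t \right)} = 3 \left(-15 + \left(-10\right)^{2} - -20\right) = 3 \left(-15 + 100 + 20\right) = 3 \cdot 105 = 315$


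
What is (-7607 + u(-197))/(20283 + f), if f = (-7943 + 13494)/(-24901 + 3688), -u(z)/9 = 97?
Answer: -5621445/13445554 ≈ -0.41809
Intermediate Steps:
u(z) = -873 (u(z) = -9*97 = -873)
f = -5551/21213 (f = 5551/(-21213) = 5551*(-1/21213) = -5551/21213 ≈ -0.26168)
(-7607 + u(-197))/(20283 + f) = (-7607 - 873)/(20283 - 5551/21213) = -8480/430257728/21213 = -8480*21213/430257728 = -5621445/13445554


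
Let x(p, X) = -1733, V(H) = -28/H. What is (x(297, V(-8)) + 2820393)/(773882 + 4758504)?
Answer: 1409330/2766193 ≈ 0.50948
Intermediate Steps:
(x(297, V(-8)) + 2820393)/(773882 + 4758504) = (-1733 + 2820393)/(773882 + 4758504) = 2818660/5532386 = 2818660*(1/5532386) = 1409330/2766193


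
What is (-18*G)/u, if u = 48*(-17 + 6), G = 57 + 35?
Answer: 69/22 ≈ 3.1364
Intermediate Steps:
G = 92
u = -528 (u = 48*(-11) = -528)
(-18*G)/u = -18*92/(-528) = -1656*(-1/528) = 69/22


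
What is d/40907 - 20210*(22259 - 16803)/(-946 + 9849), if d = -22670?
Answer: -4510843275330/364195021 ≈ -12386.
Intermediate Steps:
d/40907 - 20210*(22259 - 16803)/(-946 + 9849) = -22670/40907 - 20210*(22259 - 16803)/(-946 + 9849) = -22670*1/40907 - 20210/(8903/5456) = -22670/40907 - 20210/(8903*(1/5456)) = -22670/40907 - 20210/8903/5456 = -22670/40907 - 20210*5456/8903 = -22670/40907 - 110265760/8903 = -4510843275330/364195021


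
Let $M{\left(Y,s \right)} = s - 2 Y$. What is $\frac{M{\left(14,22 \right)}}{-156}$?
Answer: $\frac{1}{26} \approx 0.038462$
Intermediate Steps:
$\frac{M{\left(14,22 \right)}}{-156} = \frac{22 - 28}{-156} = \left(22 - 28\right) \left(- \frac{1}{156}\right) = \left(-6\right) \left(- \frac{1}{156}\right) = \frac{1}{26}$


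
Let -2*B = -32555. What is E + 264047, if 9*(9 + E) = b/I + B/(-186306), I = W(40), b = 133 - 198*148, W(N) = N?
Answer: 8851817761327/33535080 ≈ 2.6396e+5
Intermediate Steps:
B = 32555/2 (B = -1/2*(-32555) = 32555/2 ≈ 16278.)
b = -29171 (b = 133 - 29304 = -29171)
I = 40
E = -3019507433/33535080 (E = -9 + (-29171/40 + (32555/2)/(-186306))/9 = -9 + (-29171*1/40 + (32555/2)*(-1/186306))/9 = -9 + (-29171/40 - 32555/372612)/9 = -9 + (1/9)*(-2717691713/3726120) = -9 - 2717691713/33535080 = -3019507433/33535080 ≈ -90.040)
E + 264047 = -3019507433/33535080 + 264047 = 8851817761327/33535080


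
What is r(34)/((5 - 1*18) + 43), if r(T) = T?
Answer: 17/15 ≈ 1.1333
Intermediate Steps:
r(34)/((5 - 1*18) + 43) = 34/((5 - 1*18) + 43) = 34/((5 - 18) + 43) = 34/(-13 + 43) = 34/30 = 34*(1/30) = 17/15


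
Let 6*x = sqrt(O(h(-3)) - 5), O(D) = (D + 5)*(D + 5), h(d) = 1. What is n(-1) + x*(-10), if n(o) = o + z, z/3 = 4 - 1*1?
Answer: 8 - 5*sqrt(31)/3 ≈ -1.2796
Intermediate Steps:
z = 9 (z = 3*(4 - 1*1) = 3*(4 - 1) = 3*3 = 9)
O(D) = (5 + D)**2 (O(D) = (5 + D)*(5 + D) = (5 + D)**2)
n(o) = 9 + o (n(o) = o + 9 = 9 + o)
x = sqrt(31)/6 (x = sqrt((5 + 1)**2 - 5)/6 = sqrt(6**2 - 5)/6 = sqrt(36 - 5)/6 = sqrt(31)/6 ≈ 0.92796)
n(-1) + x*(-10) = (9 - 1) + (sqrt(31)/6)*(-10) = 8 - 5*sqrt(31)/3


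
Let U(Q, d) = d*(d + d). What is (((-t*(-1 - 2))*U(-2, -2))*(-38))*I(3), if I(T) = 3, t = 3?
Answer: -8208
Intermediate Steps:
U(Q, d) = 2*d**2 (U(Q, d) = d*(2*d) = 2*d**2)
(((-t*(-1 - 2))*U(-2, -2))*(-38))*I(3) = (((-3*(-1 - 2))*(2*(-2)**2))*(-38))*3 = (((-3*(-3))*(2*4))*(-38))*3 = ((-1*(-9)*8)*(-38))*3 = ((9*8)*(-38))*3 = (72*(-38))*3 = -2736*3 = -8208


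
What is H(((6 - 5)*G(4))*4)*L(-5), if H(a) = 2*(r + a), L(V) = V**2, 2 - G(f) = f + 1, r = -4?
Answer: -800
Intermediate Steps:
G(f) = 1 - f (G(f) = 2 - (f + 1) = 2 - (1 + f) = 2 + (-1 - f) = 1 - f)
H(a) = -8 + 2*a (H(a) = 2*(-4 + a) = -8 + 2*a)
H(((6 - 5)*G(4))*4)*L(-5) = (-8 + 2*(((6 - 5)*(1 - 1*4))*4))*(-5)**2 = (-8 + 2*((1*(1 - 4))*4))*25 = (-8 + 2*((1*(-3))*4))*25 = (-8 + 2*(-3*4))*25 = (-8 + 2*(-12))*25 = (-8 - 24)*25 = -32*25 = -800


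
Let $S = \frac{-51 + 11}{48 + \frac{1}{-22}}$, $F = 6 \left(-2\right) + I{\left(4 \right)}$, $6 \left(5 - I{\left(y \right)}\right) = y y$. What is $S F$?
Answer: $\frac{5104}{633} \approx 8.0632$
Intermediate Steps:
$I{\left(y \right)} = 5 - \frac{y^{2}}{6}$ ($I{\left(y \right)} = 5 - \frac{y y}{6} = 5 - \frac{y^{2}}{6}$)
$F = - \frac{29}{3}$ ($F = 6 \left(-2\right) + \left(5 - \frac{4^{2}}{6}\right) = -12 + \left(5 - \frac{8}{3}\right) = -12 + \frac{7}{3} = - \frac{29}{3} \approx -9.6667$)
$S = - \frac{176}{211}$ ($S = - \frac{40}{48 - \frac{1}{22}} = - \frac{40}{\frac{1055}{22}} = \left(-40\right) \frac{22}{1055} = - \frac{176}{211} \approx -0.83412$)
$S F = \left(- \frac{176}{211}\right) \left(- \frac{29}{3}\right) = \frac{5104}{633}$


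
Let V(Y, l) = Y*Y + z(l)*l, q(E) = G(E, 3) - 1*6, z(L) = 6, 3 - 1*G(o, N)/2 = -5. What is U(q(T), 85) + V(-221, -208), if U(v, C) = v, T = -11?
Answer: 47603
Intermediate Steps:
G(o, N) = 16 (G(o, N) = 6 - 2*(-5) = 6 + 10 = 16)
q(E) = 10 (q(E) = 16 - 1*6 = 16 - 6 = 10)
V(Y, l) = Y**2 + 6*l (V(Y, l) = Y*Y + 6*l = Y**2 + 6*l)
U(q(T), 85) + V(-221, -208) = 10 + ((-221)**2 + 6*(-208)) = 10 + (48841 - 1248) = 10 + 47593 = 47603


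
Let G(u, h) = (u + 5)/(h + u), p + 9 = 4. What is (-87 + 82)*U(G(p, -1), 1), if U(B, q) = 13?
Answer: -65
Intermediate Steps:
p = -5 (p = -9 + 4 = -5)
G(u, h) = (5 + u)/(h + u)
(-87 + 82)*U(G(p, -1), 1) = (-87 + 82)*13 = -5*13 = -65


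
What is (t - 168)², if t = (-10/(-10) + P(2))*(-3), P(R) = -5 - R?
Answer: 22500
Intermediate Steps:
t = 18 (t = (-10/(-10) + (-5 - 1*2))*(-3) = (-10*(-⅒) + (-5 - 2))*(-3) = (1 - 7)*(-3) = -6*(-3) = 18)
(t - 168)² = (18 - 168)² = (-150)² = 22500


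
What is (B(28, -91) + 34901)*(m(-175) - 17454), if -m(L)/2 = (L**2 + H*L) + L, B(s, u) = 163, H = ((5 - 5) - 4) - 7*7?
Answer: -3397841856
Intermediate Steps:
H = -53 (H = (0 - 4) - 49 = -4 - 49 = -53)
m(L) = -2*L**2 + 104*L (m(L) = -2*((L**2 - 53*L) + L) = -2*(L**2 - 52*L) = -2*L**2 + 104*L)
(B(28, -91) + 34901)*(m(-175) - 17454) = (163 + 34901)*(2*(-175)*(52 - 1*(-175)) - 17454) = 35064*(2*(-175)*(52 + 175) - 17454) = 35064*(2*(-175)*227 - 17454) = 35064*(-79450 - 17454) = 35064*(-96904) = -3397841856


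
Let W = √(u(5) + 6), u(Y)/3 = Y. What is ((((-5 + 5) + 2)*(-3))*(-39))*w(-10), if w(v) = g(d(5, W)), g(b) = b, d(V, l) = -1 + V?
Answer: 936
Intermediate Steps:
u(Y) = 3*Y
W = √21 (W = √(3*5 + 6) = √(15 + 6) = √21 ≈ 4.5826)
w(v) = 4 (w(v) = -1 + 5 = 4)
((((-5 + 5) + 2)*(-3))*(-39))*w(-10) = ((((-5 + 5) + 2)*(-3))*(-39))*4 = (((0 + 2)*(-3))*(-39))*4 = ((2*(-3))*(-39))*4 = -6*(-39)*4 = 234*4 = 936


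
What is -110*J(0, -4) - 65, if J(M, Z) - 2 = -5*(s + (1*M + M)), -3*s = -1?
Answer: -305/3 ≈ -101.67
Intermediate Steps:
s = ⅓ (s = -⅓*(-1) = ⅓ ≈ 0.33333)
J(M, Z) = ⅓ - 10*M (J(M, Z) = 2 - 5*(⅓ + (1*M + M)) = 2 - 5*(⅓ + (M + M)) = 2 - 5*(⅓ + 2*M) = 2 + (-5/3 - 10*M) = ⅓ - 10*M)
-110*J(0, -4) - 65 = -110*(⅓ - 10*0) - 65 = -110*(⅓ + 0) - 65 = -110*⅓ - 65 = -110/3 - 65 = -305/3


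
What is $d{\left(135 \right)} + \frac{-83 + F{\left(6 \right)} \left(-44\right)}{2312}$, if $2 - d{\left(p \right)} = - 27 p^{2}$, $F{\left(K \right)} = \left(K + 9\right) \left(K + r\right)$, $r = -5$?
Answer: $\frac{1137681281}{2312} \approx 4.9208 \cdot 10^{5}$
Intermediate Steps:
$F{\left(K \right)} = \left(-5 + K\right) \left(9 + K\right)$ ($F{\left(K \right)} = \left(K + 9\right) \left(K - 5\right) = \left(9 + K\right) \left(-5 + K\right) = \left(-5 + K\right) \left(9 + K\right)$)
$d{\left(p \right)} = 2 + 27 p^{2}$ ($d{\left(p \right)} = 2 - - 27 p^{2} = 2 + 27 p^{2}$)
$d{\left(135 \right)} + \frac{-83 + F{\left(6 \right)} \left(-44\right)}{2312} = \left(2 + 27 \cdot 135^{2}\right) + \frac{-83 + \left(-45 + 6^{2} + 4 \cdot 6\right) \left(-44\right)}{2312} = \left(2 + 27 \cdot 18225\right) + \left(-83 + \left(-45 + 36 + 24\right) \left(-44\right)\right) \frac{1}{2312} = \left(2 + 492075\right) + \left(-83 + 15 \left(-44\right)\right) \frac{1}{2312} = 492077 + \left(-83 - 660\right) \frac{1}{2312} = 492077 - \frac{743}{2312} = \frac{1137681281}{2312}$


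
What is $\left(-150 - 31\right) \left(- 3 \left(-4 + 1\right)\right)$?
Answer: $-1629$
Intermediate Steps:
$\left(-150 - 31\right) \left(- 3 \left(-4 + 1\right)\right) = - 181 \left(\left(-3\right) \left(-3\right)\right) = \left(-181\right) 9 = -1629$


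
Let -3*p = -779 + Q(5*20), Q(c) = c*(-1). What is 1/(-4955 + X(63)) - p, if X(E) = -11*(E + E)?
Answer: -1857914/6341 ≈ -293.00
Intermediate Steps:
Q(c) = -c
p = 293 (p = -(-779 - 5*20)/3 = -(-779 - 1*100)/3 = -(-779 - 100)/3 = -1/3*(-879) = 293)
X(E) = -22*E
1/(-4955 + X(63)) - p = 1/(-4955 - 22*63) - 1*293 = 1/(-4955 - 1386) - 293 = 1/(-6341) - 293 = -1/6341 - 293 = -1857914/6341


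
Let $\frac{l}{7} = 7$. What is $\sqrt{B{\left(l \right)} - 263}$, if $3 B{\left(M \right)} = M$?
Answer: $\frac{2 i \sqrt{555}}{3} \approx 15.706 i$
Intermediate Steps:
$l = 49$ ($l = 7 \cdot 7 = 49$)
$B{\left(M \right)} = \frac{M}{3}$
$\sqrt{B{\left(l \right)} - 263} = \sqrt{\frac{1}{3} \cdot 49 - 263} = \sqrt{\frac{49}{3} - 263} = \sqrt{- \frac{740}{3}} = \frac{2 i \sqrt{555}}{3}$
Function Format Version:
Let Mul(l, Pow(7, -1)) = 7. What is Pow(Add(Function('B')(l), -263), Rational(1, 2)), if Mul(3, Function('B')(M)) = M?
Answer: Mul(Rational(2, 3), I, Pow(555, Rational(1, 2))) ≈ Mul(15.706, I)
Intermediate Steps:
l = 49 (l = Mul(7, 7) = 49)
Function('B')(M) = Mul(Rational(1, 3), M)
Pow(Add(Function('B')(l), -263), Rational(1, 2)) = Pow(Add(Mul(Rational(1, 3), 49), -263), Rational(1, 2)) = Pow(Add(Rational(49, 3), -263), Rational(1, 2)) = Pow(Rational(-740, 3), Rational(1, 2)) = Mul(Rational(2, 3), I, Pow(555, Rational(1, 2)))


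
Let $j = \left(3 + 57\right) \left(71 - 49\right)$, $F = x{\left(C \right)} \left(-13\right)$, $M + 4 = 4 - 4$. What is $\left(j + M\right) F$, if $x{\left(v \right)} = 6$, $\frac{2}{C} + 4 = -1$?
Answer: $-102648$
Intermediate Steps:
$C = - \frac{2}{5}$ ($C = \frac{2}{-4 - 1} = \frac{2}{-5} = 2 \left(- \frac{1}{5}\right) = - \frac{2}{5} \approx -0.4$)
$M = -4$ ($M = -4 + \left(4 - 4\right) = -4 + 0 = -4$)
$F = -78$ ($F = 6 \left(-13\right) = -78$)
$j = 1320$ ($j = 60 \cdot 22 = 1320$)
$\left(j + M\right) F = \left(1320 - 4\right) \left(-78\right) = 1316 \left(-78\right) = -102648$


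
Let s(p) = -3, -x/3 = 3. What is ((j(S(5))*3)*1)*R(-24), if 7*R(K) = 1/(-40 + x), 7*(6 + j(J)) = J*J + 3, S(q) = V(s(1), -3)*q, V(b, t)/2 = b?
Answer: -369/343 ≈ -1.0758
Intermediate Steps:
x = -9 (x = -3*3 = -9)
V(b, t) = 2*b
S(q) = -6*q (S(q) = (2*(-3))*q = -6*q)
j(J) = -39/7 + J²/7 (j(J) = -6 + (J*J + 3)/7 = -6 + (J² + 3)/7 = -6 + (3 + J²)/7 = -6 + (3/7 + J²/7) = -39/7 + J²/7)
R(K) = -1/343 (R(K) = 1/(7*(-40 - 9)) = (⅐)/(-49) = (⅐)*(-1/49) = -1/343)
((j(S(5))*3)*1)*R(-24) = (((-39/7 + (-6*5)²/7)*3)*1)*(-1/343) = (((-39/7 + (⅐)*(-30)²)*3)*1)*(-1/343) = (((-39/7 + (⅐)*900)*3)*1)*(-1/343) = (((-39/7 + 900/7)*3)*1)*(-1/343) = ((123*3)*1)*(-1/343) = (369*1)*(-1/343) = 369*(-1/343) = -369/343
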